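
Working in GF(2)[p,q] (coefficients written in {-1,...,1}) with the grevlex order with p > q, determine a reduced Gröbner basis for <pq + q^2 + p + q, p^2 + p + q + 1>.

G = {q^3 + q^2 + q + 1, p^2 + p + q + 1, pq + q^2 + p + q}

The reduced Gröbner basis is the canonical form of the ideal for this ordering.

f_1 = pq + q^2 + p + q, LT = pq.
f_2 = p^2 + p + q + 1, LT = p^2.

S(f_1,f_2): lcm = p^2q. S = pq^2 + p^2 + q^2 + q.
  leading term pq^2: subtract (q)·f_1 from pq^2 + p^2 + q^2 + q → q^3 + p^2 + pq + q
  leading term q^3: no divisor's leading term divides it; move q^3 to the remainder.
  leading term p^2: subtract (1)·f_2 from p^2 + pq + q → pq + p + 1
  leading term pq: subtract (1)·f_1 from pq + p + 1 → q^2 + q + 1
  leading term q^2: no divisor's leading term divides it; move q^2 to the remainder.
  leading term q: no divisor's leading term divides it; move q to the remainder.
  leading term 1: no divisor's leading term divides it; move 1 to the remainder.
  remainder q^3 + q^2 + q + 1 ≠ 0; add g_3 = q^3 + q^2 + q + 1 to the basis.

The other S-polynomials (S(f_1,g_3), S(f_2,g_3)) all reduce to 0 modulo the current basis, so we have a Gröbner basis.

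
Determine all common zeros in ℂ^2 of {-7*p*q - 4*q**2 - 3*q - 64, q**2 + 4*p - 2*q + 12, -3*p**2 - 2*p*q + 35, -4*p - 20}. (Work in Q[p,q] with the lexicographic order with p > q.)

{(-5, 4)}

Compute a lex Gröbner basis by Buchberger's algorithm.
f_1 = -7*p*q - 4*q**2 - 3*q - 64, LT = p*q.
f_2 = 4*p + q**2 - 2*q + 12, LT = p.
f_3 = -3*p**2 - 2*p*q + 35, LT = p**2.
f_4 = -4*p - 20, LT = p.

S(f_1,f_2): lcm = p*q. S = -1/4*q**3 + 15/14*q**2 - 18/7*q + 64/7.
  leading term q**3: no divisor's leading term divides it; move -1/4*q**3 to the remainder.
  leading term q**2: no divisor's leading term divides it; move 15/14*q**2 to the remainder.
  leading term q: no divisor's leading term divides it; move -18/7*q to the remainder.
  leading term 1: no divisor's leading term divides it; move 64/7 to the remainder.
  remainder -1/4*q**3 + 15/14*q**2 - 18/7*q + 64/7 ≠ 0; add h_5 = -1/4*q**3 + 15/14*q**2 - 18/7*q + 64/7 to the basis.

S(f_1,f_3): lcm = p**2*q. S = -2/21*p*q**2 + 3/7*p*q + 64/7*p + 35/3*q.
  leading term p*q**2: subtract (2/147*q)·f_1 from -2/21*p*q**2 + 3/7*p*q + 64/7*p + 35/3*q → 3/7*p*q + 64/7*p + 8/147*q**3 + 2/49*q**2 + 1843/147*q
  leading term p*q: subtract (-3/49)·f_1 from 3/7*p*q + 64/7*p + 8/147*q**3 + 2/49*q**2 + 1843/147*q → 64/7*p + 8/147*q**3 - 10/49*q**2 + 1816/147*q - 192/49
  leading term p: subtract (16/7)·f_2 from 64/7*p + 8/147*q**3 - 10/49*q**2 + 1816/147*q - 192/49 → 8/147*q**3 - 122/49*q**2 + 2488/147*q - 1536/49
  leading term q**3: subtract (-32/147)·h_5 from 8/147*q**3 - 122/49*q**2 + 2488/147*q - 1536/49 → -774/343*q**2 + 16840/1029*q - 30208/1029
  leading term q**2: no divisor's leading term divides it; move -774/343*q**2 to the remainder.
  leading term q: no divisor's leading term divides it; move 16840/1029*q to the remainder.
  leading term 1: no divisor's leading term divides it; move -30208/1029 to the remainder.
  remainder -774/343*q**2 + 16840/1029*q - 30208/1029 ≠ 0; add h_6 = -774/343*q**2 + 16840/1029*q - 30208/1029 to the basis.

S(f_1,f_4): lcm = p*q. S = 4/7*q**2 - 32/7*q + 64/7.
  leading term q**2: subtract (-98/387)·h_6 from 4/7*q**2 - 32/7*q + 64/7 → -496/1161*q + 1984/1161
  leading term q: no divisor's leading term divides it; move -496/1161*q to the remainder.
  leading term 1: no divisor's leading term divides it; move 1984/1161 to the remainder.
  remainder -496/1161*q + 1984/1161 ≠ 0; add h_7 = -496/1161*q + 1984/1161 to the basis.

The other S-polynomials (S(f_2,f_3), S(f_2,f_4), S(f_3,f_4), S(f_1,h_5), S(f_2,h_5), S(f_3,h_5), S(f_4,h_5), S(f_1,h_6), S(f_2,h_6), S(f_3,h_6), S(f_4,h_6), S(h_5,h_6), S(f_1,h_7), S(f_2,h_7), S(f_3,h_7), S(f_4,h_7), S(h_5,h_7), S(h_6,h_7)) all reduce to 0 modulo the current basis, so we have a Gröbner basis.
Inter-reduce: drop elements whose leading term is divisible by another's, tail-reduce, and make monic.
Reduced Gröbner basis: {p + 5, q - 4}.

Elimination: the polynomial q - 4 lies in the elimination ideal for q, so q ∈ {4}. For each such q, the remaining basis elements (now univariate) give the rest of the solution.
  q = 4: the earlier basis element becomes p + 5 = 0, giving p = -5 — point (-5, 4).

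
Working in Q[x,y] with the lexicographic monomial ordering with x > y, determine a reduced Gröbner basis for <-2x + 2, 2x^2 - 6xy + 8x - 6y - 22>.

f_1 = -2x + 2, LT = x.
f_2 = 2x^2 - 6xy + 8x - 6y - 22, LT = x^2.

S(f_1,f_2): lcm = x^2. S = 3xy - 5x + 3y + 11.
  leading term xy: subtract (-3/2y)·f_1 from 3xy - 5x + 3y + 11 → -5x + 6y + 11
  leading term x: subtract (5/2)·f_1 from -5x + 6y + 11 → 6y + 6
  leading term y: no divisor's leading term divides it; move 6y to the remainder.
  leading term 1: no divisor's leading term divides it; move 6 to the remainder.
  remainder 6y + 6 ≠ 0; add g_3 = 6y + 6 to the basis.

The other S-polynomials (S(f_1,g_3), S(f_2,g_3)) all reduce to 0 modulo the current basis, so we have a Gröbner basis.
Inter-reduce: drop elements whose leading term is divisible by another's, tail-reduce, and make monic.

G = {x - 1, y + 1}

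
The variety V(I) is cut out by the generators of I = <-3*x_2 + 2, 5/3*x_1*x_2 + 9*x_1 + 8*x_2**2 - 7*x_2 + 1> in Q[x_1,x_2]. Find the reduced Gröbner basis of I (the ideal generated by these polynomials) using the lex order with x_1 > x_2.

G = {x_1 - 1/91, x_2 - 2/3}

f_1 = -3*x_2 + 2, LT = x_2.
f_2 = 5/3*x_1*x_2 + 9*x_1 + 8*x_2**2 - 7*x_2 + 1, LT = x_1*x_2.

S(f_1,f_2): lcm = x_1*x_2. S = -91/15*x_1 - 24/5*x_2**2 + 21/5*x_2 - 3/5.
  leading term x_1: no divisor's leading term divides it; move -91/15*x_1 to the remainder.
  leading term x_2**2: subtract (8/5*x_2)·f_1 from -24/5*x_2**2 + 21/5*x_2 - 3/5 → x_2 - 3/5
  leading term x_2: subtract (-1/3)·f_1 from x_2 - 3/5 → 1/15
  leading term 1: no divisor's leading term divides it; move 1/15 to the remainder.
  remainder -91/15*x_1 + 1/15 ≠ 0; add g_3 = -91/15*x_1 + 1/15 to the basis.

The other S-polynomials (S(f_1,g_3), S(f_2,g_3)) all reduce to 0 modulo the current basis, so we have a Gröbner basis.
Inter-reduce: drop elements whose leading term is divisible by another's, tail-reduce, and make monic.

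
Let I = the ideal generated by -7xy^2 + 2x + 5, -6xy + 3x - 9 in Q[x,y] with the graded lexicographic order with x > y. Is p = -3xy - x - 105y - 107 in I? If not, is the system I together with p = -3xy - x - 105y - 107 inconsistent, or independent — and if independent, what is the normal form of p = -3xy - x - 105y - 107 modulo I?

-3xy - x - 105y - 107 lies in I (it reduces to 0).

First compute the reduced Gröbner basis of I by Buchberger's algorithm.
f_1 = -7xy^2 + 2x + 5, LT = xy^2.
f_2 = -6xy + 3x - 9, LT = xy.

S(f_1,f_2): lcm = xy^2. S = 1/2xy - 2/7x - 3/2y - 5/7.
  leading term xy: subtract (-1/12)·f_2 from 1/2xy - 2/7x - 3/2y - 5/7 → -1/28x - 3/2y - 41/28
  leading term x: no divisor's leading term divides it; move -1/28x to the remainder.
  leading term y: no divisor's leading term divides it; move -3/2y to the remainder.
  leading term 1: no divisor's leading term divides it; move -41/28 to the remainder.
  remainder -1/28x - 3/2y - 41/28 ≠ 0; add h_3 = -1/28x - 3/2y - 41/28 to the basis.

S(f_1,h_3): lcm = xy^2. S = -42y^3 - 41y^2 - 2/7x - 5/7.
  leading term y^3: no divisor's leading term divides it; move -42y^3 to the remainder.
  leading term y^2: no divisor's leading term divides it; move -41y^2 to the remainder.
  leading term x: subtract (8)·h_3 from -2/7x - 5/7 → 12y + 11
  leading term y: no divisor's leading term divides it; move 12y to the remainder.
  leading term 1: no divisor's leading term divides it; move 11 to the remainder.
  remainder -42y^3 - 41y^2 + 12y + 11 ≠ 0; add h_4 = -42y^3 - 41y^2 + 12y + 11 to the basis.

S(f_2,h_3): lcm = xy. S = -42y^2 - 1/2x - 41y + 3/2.
  leading term y^2: no divisor's leading term divides it; move -42y^2 to the remainder.
  leading term x: subtract (14)·h_3 from -1/2x - 41y + 3/2 → -20y + 22
  leading term y: no divisor's leading term divides it; move -20y to the remainder.
  leading term 1: no divisor's leading term divides it; move 22 to the remainder.
  remainder -42y^2 - 20y + 22 ≠ 0; add h_5 = -42y^2 - 20y + 22 to the basis.

The other S-polynomials (S(f_1,h_4), S(f_2,h_4), S(h_3,h_4), S(f_1,h_5), S(f_2,h_5), S(h_3,h_5), S(h_4,h_5)) all reduce to 0 modulo the current basis, so we have a Gröbner basis.
Inter-reduce: drop elements whose leading term is divisible by another's, tail-reduce, and make monic.
Reduced Gröbner basis: {y^2 + 10/21y - 11/21, x + 42y + 41}.
Label its elements g_1 = y^2 + 10/21y - 11/21, g_2 = x + 42y + 41.

Reduce p = -3xy - x - 105y - 107 modulo G:
  leading term xy: subtract (-3y)·g_2 from -3xy - x - 105y - 107 → 126y^2 - x + 18y - 107
  leading term y^2: subtract (126)·g_1 from 126y^2 - x + 18y - 107 → -x - 42y - 41
  leading term x: subtract (-1)·g_2 from -x - 42y - 41 → 0
  normal form = 0.
Since the normal form is 0, p ∈ I.

The remainder on division by a Gröbner basis is unique — it is the normal form.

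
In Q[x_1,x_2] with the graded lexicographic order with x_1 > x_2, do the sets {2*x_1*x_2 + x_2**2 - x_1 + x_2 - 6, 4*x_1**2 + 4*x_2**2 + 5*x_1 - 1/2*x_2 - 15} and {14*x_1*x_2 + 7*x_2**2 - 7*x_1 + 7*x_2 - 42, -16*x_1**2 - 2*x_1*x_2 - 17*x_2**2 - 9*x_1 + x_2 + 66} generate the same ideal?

No, the ideals differ.

Two ideals are equal iff their reduced Gröbner bases coincide (the reduced basis is unique for a fixed ordering).
Buchberger on the first generating set:
f_1 = 2*x_1*x_2 + x_2**2 - x_1 + x_2 - 6, LT = x_1*x_2.
f_2 = 4*x_1**2 + 4*x_2**2 + 5*x_1 - 1/2*x_2 - 15, LT = x_1**2.

S(f_1,f_2): lcm = x_1**2*x_2. S = 1/2*x_1*x_2**2 - x_2**3 - 1/2*x_1**2 - 3/4*x_1*x_2 + 1/8*x_2**2 - 3*x_1 + 15/4*x_2.
  leading term x_1*x_2**2: subtract (1/4*x_2)·f_1 from 1/2*x_1*x_2**2 - x_2**3 - 1/2*x_1**2 - 3/4*x_1*x_2 + 1/8*x_2**2 - 3*x_1 + 15/4*x_2 → -5/4*x_2**3 - 1/2*x_1**2 - 1/2*x_1*x_2 - 1/8*x_2**2 - 3*x_1 + 21/4*x_2
  leading term x_2**3: no divisor's leading term divides it; move -5/4*x_2**3 to the remainder.
  leading term x_1**2: subtract (-1/8)·f_2 from -1/2*x_1**2 - 1/2*x_1*x_2 - 1/8*x_2**2 - 3*x_1 + 21/4*x_2 → -1/2*x_1*x_2 + 3/8*x_2**2 - 19/8*x_1 + 83/16*x_2 - 15/8
  leading term x_1*x_2: subtract (-1/4)·f_1 from -1/2*x_1*x_2 + 3/8*x_2**2 - 19/8*x_1 + 83/16*x_2 - 15/8 → 5/8*x_2**2 - 21/8*x_1 + 87/16*x_2 - 27/8
  leading term x_2**2: no divisor's leading term divides it; move 5/8*x_2**2 to the remainder.
  leading term x_1: no divisor's leading term divides it; move -21/8*x_1 to the remainder.
  leading term x_2: no divisor's leading term divides it; move 87/16*x_2 to the remainder.
  leading term 1: no divisor's leading term divides it; move -27/8 to the remainder.
  remainder -5/4*x_2**3 + 5/8*x_2**2 - 21/8*x_1 + 87/16*x_2 - 27/8 ≠ 0; add g_3 = -5/4*x_2**3 + 5/8*x_2**2 - 21/8*x_1 + 87/16*x_2 - 27/8 to the basis.

The other S-polynomials (S(f_1,g_3), S(f_2,g_3)) all reduce to 0 modulo the current basis, so we have a Gröbner basis.
Inter-reduce: drop elements whose leading term is divisible by another's, tail-reduce, and make monic.
Reduced Gröbner basis: {x_2**3 - 1/2*x_2**2 + 21/10*x_1 - 87/20*x_2 + 27/10, x_1**2 + x_2**2 + 5/4*x_1 - 1/8*x_2 - 15/4, x_1*x_2 + 1/2*x_2**2 - 1/2*x_1 + 1/2*x_2 - 3}.

Buchberger on the second generating set:
h_1 = 14*x_1*x_2 + 7*x_2**2 - 7*x_1 + 7*x_2 - 42, LT = x_1*x_2.
h_2 = -16*x_1**2 - 2*x_1*x_2 - 17*x_2**2 - 9*x_1 + x_2 + 66, LT = x_1**2.

S(h_1,h_2): lcm = x_1**2*x_2. S = 3/8*x_1*x_2**2 - 17/16*x_2**3 - 1/2*x_1**2 - 1/16*x_1*x_2 + 1/16*x_2**2 - 3*x_1 + 33/8*x_2.
  leading term x_1*x_2**2: subtract (3/112*x_2)·h_1 from 3/8*x_1*x_2**2 - 17/16*x_2**3 - 1/2*x_1**2 - 1/16*x_1*x_2 + 1/16*x_2**2 - 3*x_1 + 33/8*x_2 → -5/4*x_2**3 - 1/2*x_1**2 + 1/8*x_1*x_2 - 1/8*x_2**2 - 3*x_1 + 21/4*x_2
  leading term x_2**3: no divisor's leading term divides it; move -5/4*x_2**3 to the remainder.
  leading term x_1**2: subtract (1/32)·h_2 from -1/2*x_1**2 + 1/8*x_1*x_2 - 1/8*x_2**2 - 3*x_1 + 21/4*x_2 → 3/16*x_1*x_2 + 13/32*x_2**2 - 87/32*x_1 + 167/32*x_2 - 33/16
  leading term x_1*x_2: subtract (3/224)·h_1 from 3/16*x_1*x_2 + 13/32*x_2**2 - 87/32*x_1 + 167/32*x_2 - 33/16 → 5/16*x_2**2 - 21/8*x_1 + 41/8*x_2 - 3/2
  leading term x_2**2: no divisor's leading term divides it; move 5/16*x_2**2 to the remainder.
  leading term x_1: no divisor's leading term divides it; move -21/8*x_1 to the remainder.
  leading term x_2: no divisor's leading term divides it; move 41/8*x_2 to the remainder.
  leading term 1: no divisor's leading term divides it; move -3/2 to the remainder.
  remainder -5/4*x_2**3 + 5/16*x_2**2 - 21/8*x_1 + 41/8*x_2 - 3/2 ≠ 0; add k_3 = -5/4*x_2**3 + 5/16*x_2**2 - 21/8*x_1 + 41/8*x_2 - 3/2 to the basis.

The other S-polynomials (S(h_1,k_3), S(h_2,k_3)) all reduce to 0 modulo the current basis, so we have a Gröbner basis.
Inter-reduce: drop elements whose leading term is divisible by another's, tail-reduce, and make monic.
Reduced Gröbner basis: {x_2**3 - 1/4*x_2**2 + 21/10*x_1 - 41/10*x_2 + 6/5, x_1**2 + x_2**2 + 5/8*x_1 - 1/8*x_2 - 15/4, x_1*x_2 + 1/2*x_2**2 - 1/2*x_1 + 1/2*x_2 - 3}.

These differ, so the ideals are not equal.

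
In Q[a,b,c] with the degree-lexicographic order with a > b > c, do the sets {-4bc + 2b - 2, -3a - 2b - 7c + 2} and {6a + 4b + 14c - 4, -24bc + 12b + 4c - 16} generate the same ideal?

No, the ideals differ.

Since reduced Gröbner bases are canonical representatives of ideals under a given ordering, it suffices to compute and compare them.
Buchberger on the first generating set:
f_1 = -4bc + 2b - 2, LT = bc.
f_2 = -3a - 2b - 7c + 2, LT = a.

S(f_1,f_2): leading monomials are coprime, so the S-polynomial reduces to 0 (Buchberger's first criterion).
Every S-polynomial of the final basis reduces to 0, so we have a Gröbner basis.
Inter-reduce: drop elements whose leading term is divisible by another's, tail-reduce, and make monic.
Reduced Gröbner basis: {bc - 1/2b + 1/2, a + 2/3b + 7/3c - 2/3}.

Buchberger on the second generating set:
h_1 = 6a + 4b + 14c - 4, LT = a.
h_2 = -24bc + 12b + 4c - 16, LT = bc.

S(h_1,h_2): leading monomials are coprime, so the S-polynomial reduces to 0 (Buchberger's first criterion).
Every S-polynomial of the final basis reduces to 0, so we have a Gröbner basis.
Inter-reduce: drop elements whose leading term is divisible by another's, tail-reduce, and make monic.
Reduced Gröbner basis: {bc - 1/2b - 1/6c + 2/3, a + 2/3b + 7/3c - 2/3}.

The bases are distinct; the ideals are different.
The same test decides containment: I ⊆ J iff every generator of I reduces to 0 modulo a Gröbner basis of J.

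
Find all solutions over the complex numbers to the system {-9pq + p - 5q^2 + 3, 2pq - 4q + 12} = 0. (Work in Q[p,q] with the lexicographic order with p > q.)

{(-1, 2), (-2*sqrt(211) - 26, -14/5 + sqrt(211)/5), (-26 + 2*sqrt(211), -sqrt(211)/5 - 14/5)}

Compute a lex Gröbner basis by Buchberger's algorithm.
f_1 = -9pq + p - 5q^2 + 3, LT = pq.
f_2 = 2pq - 4q + 12, LT = pq.

S(f_1,f_2): lcm = pq. S = -1/9p + 5/9q^2 + 2q - 19/3.
  leading term p: no divisor's leading term divides it; move -1/9p to the remainder.
  leading term q^2: no divisor's leading term divides it; move 5/9q^2 to the remainder.
  leading term q: no divisor's leading term divides it; move 2q to the remainder.
  leading term 1: no divisor's leading term divides it; move -19/3 to the remainder.
  remainder -1/9p + 5/9q^2 + 2q - 19/3 ≠ 0; add h_3 = -1/9p + 5/9q^2 + 2q - 19/3 to the basis.

S(f_1,h_3): lcm = pq. S = -1/9p + 5q^3 + 167/9q^2 - 57q - 1/3.
  leading term p: subtract (1)·h_3 from -1/9p + 5q^3 + 167/9q^2 - 57q - 1/3 → 5q^3 + 18q^2 - 59q + 6
  leading term q^3: no divisor's leading term divides it; move 5q^3 to the remainder.
  leading term q^2: no divisor's leading term divides it; move 18q^2 to the remainder.
  leading term q: no divisor's leading term divides it; move -59q to the remainder.
  leading term 1: no divisor's leading term divides it; move 6 to the remainder.
  remainder 5q^3 + 18q^2 - 59q + 6 ≠ 0; add h_4 = 5q^3 + 18q^2 - 59q + 6 to the basis.

The other S-polynomials (S(f_2,h_3), S(f_1,h_4), S(f_2,h_4), S(h_3,h_4)) all reduce to 0 modulo the current basis, so we have a Gröbner basis.
Inter-reduce: drop elements whose leading term is divisible by another's, tail-reduce, and make monic.
Reduced Gröbner basis: {p - 5q^2 - 18q + 57, q^3 + 18/5q^2 - 59/5q + 6/5}.

A lex Gröbner basis eliminates variables successively. Here q^3 + 18/5q^2 - 59/5q + 6/5 depends only on q, with roots {2, -14/5 + sqrt(211)/5, -sqrt(211)/5 - 14/5}; lifting each root through the earlier basis elements recovers the full solutions.
  q = 2: the earlier basis element becomes p + 1 = 0, giving p = -1 — point (-1, 2).
  q = -14/5 + sqrt(211)/5: the earlier basis element becomes p + 26 + 2*sqrt(211) = 0, giving p = -2*sqrt(211) - 26 — point (-2*sqrt(211) - 26, -14/5 + sqrt(211)/5).
  q = -sqrt(211)/5 - 14/5: the earlier basis element becomes p - 2*sqrt(211) + 26 = 0, giving p = -26 + 2*sqrt(211) — point (-26 + 2*sqrt(211), -sqrt(211)/5 - 14/5).
Check: every point annihilates each of the original generators.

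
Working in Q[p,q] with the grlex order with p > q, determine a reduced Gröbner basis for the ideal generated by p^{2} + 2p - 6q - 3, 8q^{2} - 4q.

G = {p^{2} + 2p - 6q - 3, q^{2} - \tfrac{1}{2}q}

f_1 = p^{2} + 2p - 6q - 3, LT = p^{2}.
f_2 = 8q^{2} - 4q, LT = q^{2}.

The S-polynomials (S(f_1,f_2)) all reduce to 0 modulo the current basis, so we have a Gröbner basis.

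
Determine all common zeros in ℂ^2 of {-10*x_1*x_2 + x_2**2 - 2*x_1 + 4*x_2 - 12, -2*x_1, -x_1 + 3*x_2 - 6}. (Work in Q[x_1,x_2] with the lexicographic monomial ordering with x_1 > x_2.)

{(0, 2)}

Compute a lex Gröbner basis by Buchberger's algorithm.
f_1 = -10*x_1*x_2 - 2*x_1 + x_2**2 + 4*x_2 - 12, LT = x_1*x_2.
f_2 = -2*x_1, LT = x_1.
f_3 = -x_1 + 3*x_2 - 6, LT = x_1.

S(f_1,f_2): lcm = x_1*x_2. S = 1/5*x_1 - 1/10*x_2**2 - 2/5*x_2 + 6/5.
  leading term x_1: subtract (-1/10)·f_2 from 1/5*x_1 - 1/10*x_2**2 - 2/5*x_2 + 6/5 → -1/10*x_2**2 - 2/5*x_2 + 6/5
  leading term x_2**2: no divisor's leading term divides it; move -1/10*x_2**2 to the remainder.
  leading term x_2: no divisor's leading term divides it; move -2/5*x_2 to the remainder.
  leading term 1: no divisor's leading term divides it; move 6/5 to the remainder.
  remainder -1/10*x_2**2 - 2/5*x_2 + 6/5 ≠ 0; add h_4 = -1/10*x_2**2 - 2/5*x_2 + 6/5 to the basis.

S(f_1,f_3): lcm = x_1*x_2. S = 1/5*x_1 + 29/10*x_2**2 - 32/5*x_2 + 6/5.
  leading term x_1: subtract (-1/10)·f_2 from 1/5*x_1 + 29/10*x_2**2 - 32/5*x_2 + 6/5 → 29/10*x_2**2 - 32/5*x_2 + 6/5
  leading term x_2**2: subtract (-29)·h_4 from 29/10*x_2**2 - 32/5*x_2 + 6/5 → -18*x_2 + 36
  leading term x_2: no divisor's leading term divides it; move -18*x_2 to the remainder.
  leading term 1: no divisor's leading term divides it; move 36 to the remainder.
  remainder -18*x_2 + 36 ≠ 0; add h_5 = -18*x_2 + 36 to the basis.

The other S-polynomials (S(f_2,f_3), S(f_1,h_4), S(f_2,h_4), S(f_3,h_4), S(f_1,h_5), S(f_2,h_5), S(f_3,h_5), S(h_4,h_5)) all reduce to 0 modulo the current basis, so we have a Gröbner basis.
Inter-reduce: drop elements whose leading term is divisible by another's, tail-reduce, and make monic.
Reduced Gröbner basis: {x_1, x_2 - 2}.

A lex Gröbner basis eliminates variables successively. Here x_2 - 2 depends only on x_2, with roots {2}; lifting each root through the earlier basis elements recovers the full solutions.
  x_2 = 2: the earlier basis element becomes x_1 = 0, giving x_1 = 0 — point (0, 2).
Each listed point satisfies every original equation (direct substitution).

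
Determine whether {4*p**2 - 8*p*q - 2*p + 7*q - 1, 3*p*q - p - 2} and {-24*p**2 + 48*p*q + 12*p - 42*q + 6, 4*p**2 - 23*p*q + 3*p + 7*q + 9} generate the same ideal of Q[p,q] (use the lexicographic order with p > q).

For a fixed monomial order, each ideal has a unique reduced Gröbner basis; comparing bases decides equality.
Buchberger on the first generating set:
f_1 = 4*p**2 - 8*p*q - 2*p + 7*q - 1, LT = p**2.
f_2 = 3*p*q - p - 2, LT = p*q.

S(f_1,f_2): lcm = p**2*q. S = 1/3*p**2 - 2*p*q**2 - 1/2*p*q + 2/3*p + 7/4*q**2 - 1/4*q.
  leading term p**2: subtract (1/12)·f_1 from 1/3*p**2 - 2*p*q**2 - 1/2*p*q + 2/3*p + 7/4*q**2 - 1/4*q → -2*p*q**2 + 1/6*p*q + 5/6*p + 7/4*q**2 - 5/6*q + 1/12
  leading term p*q**2: subtract (-2/3*q)·f_2 from -2*p*q**2 + 1/6*p*q + 5/6*p + 7/4*q**2 - 5/6*q + 1/12 → -1/2*p*q + 5/6*p + 7/4*q**2 - 13/6*q + 1/12
  leading term p*q: subtract (-1/6)·f_2 from -1/2*p*q + 5/6*p + 7/4*q**2 - 13/6*q + 1/12 → 2/3*p + 7/4*q**2 - 13/6*q - 1/4
  leading term p: no divisor's leading term divides it; move 2/3*p to the remainder.
  leading term q**2: no divisor's leading term divides it; move 7/4*q**2 to the remainder.
  leading term q: no divisor's leading term divides it; move -13/6*q to the remainder.
  leading term 1: no divisor's leading term divides it; move -1/4 to the remainder.
  remainder 2/3*p + 7/4*q**2 - 13/6*q - 1/4 ≠ 0; add g_3 = 2/3*p + 7/4*q**2 - 13/6*q - 1/4 to the basis.

S(f_2,g_3): lcm = p*q. S = -1/3*p - 21/8*q**3 + 13/4*q**2 + 3/8*q - 2/3.
  leading term p: subtract (-1/2)·g_3 from -1/3*p - 21/8*q**3 + 13/4*q**2 + 3/8*q - 2/3 → -21/8*q**3 + 33/8*q**2 - 17/24*q - 19/24
  leading term q**3: no divisor's leading term divides it; move -21/8*q**3 to the remainder.
  leading term q**2: no divisor's leading term divides it; move 33/8*q**2 to the remainder.
  leading term q: no divisor's leading term divides it; move -17/24*q to the remainder.
  leading term 1: no divisor's leading term divides it; move -19/24 to the remainder.
  remainder -21/8*q**3 + 33/8*q**2 - 17/24*q - 19/24 ≠ 0; add g_4 = -21/8*q**3 + 33/8*q**2 - 17/24*q - 19/24 to the basis.

The other S-polynomials (S(f_1,g_3), S(f_1,g_4), S(f_2,g_4), S(g_3,g_4)) all reduce to 0 modulo the current basis, so we have a Gröbner basis.
Inter-reduce: drop elements whose leading term is divisible by another's, tail-reduce, and make monic.
Reduced Gröbner basis: {p + 21/8*q**2 - 13/4*q - 3/8, q**3 - 11/7*q**2 + 17/63*q + 19/63}.

Buchberger on the second generating set:
h_1 = -24*p**2 + 48*p*q + 12*p - 42*q + 6, LT = p**2.
h_2 = 4*p**2 - 23*p*q + 3*p + 7*q + 9, LT = p**2.

S(h_1,h_2): lcm = p**2. S = 15/4*p*q - 5/4*p - 5/2.
  leading term p*q: no divisor's leading term divides it; move 15/4*p*q to the remainder.
  leading term p: no divisor's leading term divides it; move -5/4*p to the remainder.
  leading term 1: no divisor's leading term divides it; move -5/2 to the remainder.
  remainder 15/4*p*q - 5/4*p - 5/2 ≠ 0; add k_3 = 15/4*p*q - 5/4*p - 5/2 to the basis.

S(h_1,k_3): lcm = p**2*q. S = 1/3*p**2 - 2*p*q**2 - 1/2*p*q + 2/3*p + 7/4*q**2 - 1/4*q.
  leading term p**2: subtract (-1/72)·h_1 from 1/3*p**2 - 2*p*q**2 - 1/2*p*q + 2/3*p + 7/4*q**2 - 1/4*q → -2*p*q**2 + 1/6*p*q + 5/6*p + 7/4*q**2 - 5/6*q + 1/12
  leading term p*q**2: subtract (-8/15*q)·k_3 from -2*p*q**2 + 1/6*p*q + 5/6*p + 7/4*q**2 - 5/6*q + 1/12 → -1/2*p*q + 5/6*p + 7/4*q**2 - 13/6*q + 1/12
  leading term p*q: subtract (-2/15)·k_3 from -1/2*p*q + 5/6*p + 7/4*q**2 - 13/6*q + 1/12 → 2/3*p + 7/4*q**2 - 13/6*q - 1/4
  leading term p: no divisor's leading term divides it; move 2/3*p to the remainder.
  leading term q**2: no divisor's leading term divides it; move 7/4*q**2 to the remainder.
  leading term q: no divisor's leading term divides it; move -13/6*q to the remainder.
  leading term 1: no divisor's leading term divides it; move -1/4 to the remainder.
  remainder 2/3*p + 7/4*q**2 - 13/6*q - 1/4 ≠ 0; add k_4 = 2/3*p + 7/4*q**2 - 13/6*q - 1/4 to the basis.

S(k_3,k_4): lcm = p*q. S = -1/3*p - 21/8*q**3 + 13/4*q**2 + 3/8*q - 2/3.
  leading term p: subtract (-1/2)·k_4 from -1/3*p - 21/8*q**3 + 13/4*q**2 + 3/8*q - 2/3 → -21/8*q**3 + 33/8*q**2 - 17/24*q - 19/24
  leading term q**3: no divisor's leading term divides it; move -21/8*q**3 to the remainder.
  leading term q**2: no divisor's leading term divides it; move 33/8*q**2 to the remainder.
  leading term q: no divisor's leading term divides it; move -17/24*q to the remainder.
  leading term 1: no divisor's leading term divides it; move -19/24 to the remainder.
  remainder -21/8*q**3 + 33/8*q**2 - 17/24*q - 19/24 ≠ 0; add k_5 = -21/8*q**3 + 33/8*q**2 - 17/24*q - 19/24 to the basis.

The other S-polynomials (S(h_2,k_3), S(h_1,k_4), S(h_2,k_4), S(h_1,k_5), S(h_2,k_5), S(k_3,k_5), S(k_4,k_5)) all reduce to 0 modulo the current basis, so we have a Gröbner basis.
Inter-reduce: drop elements whose leading term is divisible by another's, tail-reduce, and make monic.
Reduced Gröbner basis: {p + 21/8*q**2 - 13/4*q - 3/8, q**3 - 11/7*q**2 + 17/63*q + 19/63}.

These coincide, so the ideals are equal.
The choice of monomial ordering does not affect the verdict — as long as both bases are computed under the same ordering, their equality decides ideal equality.

Yes, the ideals are equal.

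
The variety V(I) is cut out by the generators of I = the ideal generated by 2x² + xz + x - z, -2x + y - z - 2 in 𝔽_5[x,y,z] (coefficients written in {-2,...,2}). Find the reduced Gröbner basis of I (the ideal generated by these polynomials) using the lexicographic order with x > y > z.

f_1 = 2x² + xz + x - z, LT = x².
f_2 = -2x + y - z - 2, LT = x.

S(f_1,f_2): lcm = x². S = -2xy + 2x + 2z.
  reduce S modulo (f_1, f_2):
  remainder -y² + yz - 2y + z - 2 ≠ 0; add g_3 = -y² + yz - 2y + z - 2 to the basis.

The other S-polynomials (S(f_1,g_3), S(f_2,g_3)) all reduce to 0 modulo the current basis, so we have a Gröbner basis.
Inter-reduce: drop elements whose leading term is divisible by another's, tail-reduce, and make monic.

G = {x + 2y - 2z + 1, y² - yz + 2y - z + 2}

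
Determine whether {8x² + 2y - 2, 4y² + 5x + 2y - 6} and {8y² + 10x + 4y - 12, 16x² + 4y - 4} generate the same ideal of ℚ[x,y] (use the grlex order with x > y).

Yes, the ideals are equal.

Equality of ideals is decidable: compute both reduced Gröbner bases (unique for the ordering) and check whether they agree.
Buchberger on the first generating set:
f_1 = 8x² + 2y - 2, LT = x².
f_2 = 4y² + 5x + 2y - 6, LT = y².

The S-polynomials (S(f_1,f_2)) all reduce to 0 modulo the current basis, so we have a Gröbner basis.
Inter-reduce: drop elements whose leading term is divisible by another's, tail-reduce, and make monic.
Reduced Gröbner basis: {x² + ¼y - ¼, y² + 5/4x + ½y - 3/2}.

Buchberger on the second generating set:
h_1 = 8y² + 10x + 4y - 12, LT = y².
h_2 = 16x² + 4y - 4, LT = x².

The S-polynomials (S(h_1,h_2)) all reduce to 0 modulo the current basis, so we have a Gröbner basis.
Inter-reduce: drop elements whose leading term is divisible by another's, tail-reduce, and make monic.
Reduced Gröbner basis: {x² + ¼y - ¼, y² + 5/4x + ½y - 3/2}.

The two bases agree; hence the ideals are identical.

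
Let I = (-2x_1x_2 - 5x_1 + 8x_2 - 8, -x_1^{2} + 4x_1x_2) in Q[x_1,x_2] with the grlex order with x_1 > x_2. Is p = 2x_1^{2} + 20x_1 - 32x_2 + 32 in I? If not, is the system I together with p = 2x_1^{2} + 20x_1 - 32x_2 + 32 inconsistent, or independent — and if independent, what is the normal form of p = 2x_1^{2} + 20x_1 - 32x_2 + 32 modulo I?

First compute the reduced Gröbner basis of I by Buchberger's algorithm.
f_1 = -2x_1x_2 - 5x_1 + 8x_2 - 8, LT = x_1x_2.
f_2 = -x_1^{2} + 4x_1x_2, LT = x_1^{2}.

S(f_1,f_2): lcm = x_1^{2}x_2. S = 4x_1x_2^{2} + \tfrac{5}{2}x_1^{2} - 4x_1x_2 + 4x_1.
  reduce S modulo (f_1, f_2):
  remainder 16x_2^{2} + 14x_1 - 32x_2 + 16 ≠ 0; add h_3 = 16x_2^{2} + 14x_1 - 32x_2 + 16 to the basis.

The other S-polynomials (S(f_1,h_3), S(f_2,h_3)) all reduce to 0 modulo the current basis, so we have a Gröbner basis.
Inter-reduce: drop elements whose leading term is divisible by another's, tail-reduce, and make monic.
Reduced Gröbner basis: {x_1^{2} + 10x_1 - 16x_2 + 16, x_1x_2 + \tfrac{5}{2}x_1 - 4x_2 + 4, x_2^{2} + \tfrac{7}{8}x_1 - 2x_2 + 1}.
Label its elements g_1 = x_1^{2} + 10x_1 - 16x_2 + 16, g_2 = x_1x_2 + \tfrac{5}{2}x_1 - 4x_2 + 4, g_3 = x_2^{2} + \tfrac{7}{8}x_1 - 2x_2 + 1.

Reduce p = 2x_1^{2} + 20x_1 - 32x_2 + 32 modulo G:
  leading term x_1^{2}: subtract (2)·g_1 from 2x_1^{2} + 20x_1 - 32x_2 + 32 → 0
  normal form = 0.
Since the normal form is 0, p ∈ I.

2x_1^{2} + 20x_1 - 32x_2 + 32 lies in I (it reduces to 0).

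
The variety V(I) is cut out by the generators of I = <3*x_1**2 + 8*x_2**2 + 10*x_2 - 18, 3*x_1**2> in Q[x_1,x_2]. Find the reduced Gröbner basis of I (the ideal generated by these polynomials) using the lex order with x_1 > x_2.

f_1 = 3*x_1**2 + 8*x_2**2 + 10*x_2 - 18, LT = x_1**2.
f_2 = 3*x_1**2, LT = x_1**2.

S(f_1,f_2): lcm = x_1**2. S = 8/3*x_2**2 + 10/3*x_2 - 6.
  reduce S modulo (f_1, f_2):
  remainder 8/3*x_2**2 + 10/3*x_2 - 6 ≠ 0; add g_3 = 8/3*x_2**2 + 10/3*x_2 - 6 to the basis.

The other S-polynomials (S(f_1,g_3), S(f_2,g_3)) all reduce to 0 modulo the current basis, so we have a Gröbner basis.
Inter-reduce: drop elements whose leading term is divisible by another's, tail-reduce, and make monic.

G = {x_1**2, x_2**2 + 5/4*x_2 - 9/4}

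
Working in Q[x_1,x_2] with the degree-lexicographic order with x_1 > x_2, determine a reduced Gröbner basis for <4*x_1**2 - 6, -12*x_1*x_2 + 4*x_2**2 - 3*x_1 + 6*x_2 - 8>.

G = {x_2**3 + 11/4*x_2**2 - 111/16*x_1 - 109/8*x_2 - 47/8, x_1**2 - 3/2, x_1*x_2 - 1/3*x_2**2 + 1/4*x_1 - 1/2*x_2 + 2/3}

f_1 = 4*x_1**2 - 6, LT = x_1**2.
f_2 = -12*x_1*x_2 + 4*x_2**2 - 3*x_1 + 6*x_2 - 8, LT = x_1*x_2.

S(f_1,f_2): lcm = x_1**2*x_2. S = 1/3*x_1*x_2**2 - 1/4*x_1**2 + 1/2*x_1*x_2 - 2/3*x_1 - 3/2*x_2.
  leading term x_1*x_2**2: subtract (-1/36*x_2)·f_2 from 1/3*x_1*x_2**2 - 1/4*x_1**2 + 1/2*x_1*x_2 - 2/3*x_1 - 3/2*x_2 → 1/9*x_2**3 - 1/4*x_1**2 + 5/12*x_1*x_2 + 1/6*x_2**2 - 2/3*x_1 - 31/18*x_2
  leading term x_2**3: no divisor's leading term divides it; move 1/9*x_2**3 to the remainder.
  leading term x_1**2: subtract (-1/16)·f_1 from -1/4*x_1**2 + 5/12*x_1*x_2 + 1/6*x_2**2 - 2/3*x_1 - 31/18*x_2 → 5/12*x_1*x_2 + 1/6*x_2**2 - 2/3*x_1 - 31/18*x_2 - 3/8
  leading term x_1*x_2: subtract (-5/144)·f_2 from 5/12*x_1*x_2 + 1/6*x_2**2 - 2/3*x_1 - 31/18*x_2 - 3/8 → 11/36*x_2**2 - 37/48*x_1 - 109/72*x_2 - 47/72
  leading term x_2**2: no divisor's leading term divides it; move 11/36*x_2**2 to the remainder.
  leading term x_1: no divisor's leading term divides it; move -37/48*x_1 to the remainder.
  leading term x_2: no divisor's leading term divides it; move -109/72*x_2 to the remainder.
  leading term 1: no divisor's leading term divides it; move -47/72 to the remainder.
  remainder 1/9*x_2**3 + 11/36*x_2**2 - 37/48*x_1 - 109/72*x_2 - 47/72 ≠ 0; add g_3 = 1/9*x_2**3 + 11/36*x_2**2 - 37/48*x_1 - 109/72*x_2 - 47/72 to the basis.

The other S-polynomials (S(f_1,g_3), S(f_2,g_3)) all reduce to 0 modulo the current basis, so we have a Gröbner basis.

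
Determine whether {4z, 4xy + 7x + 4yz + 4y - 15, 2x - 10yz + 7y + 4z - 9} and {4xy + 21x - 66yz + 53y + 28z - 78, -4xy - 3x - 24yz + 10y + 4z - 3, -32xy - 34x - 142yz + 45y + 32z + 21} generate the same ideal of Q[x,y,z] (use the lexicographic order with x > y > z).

Since reduced Gröbner bases are canonical representatives of ideals under a given ordering, it suffices to compute and compare them.
Buchberger on the first generating set:
f_1 = 4z, LT = z.
f_2 = 4xy + 7x + 4yz + 4y - 15, LT = xy.
f_3 = 2x - 10yz + 7y + 4z - 9, LT = x.

S(f_2,f_3): lcm = xy. S = \tfrac{7}{4}x + 5y^{2}z - \tfrac{7}{2}y^{2} - yz + \tfrac{11}{2}y - \tfrac{15}{4}.
  reduce S modulo (f_1, f_2, f_3):
  remainder -\tfrac{7}{2}y^{2} - \tfrac{5}{8}y + \tfrac{33}{8} ≠ 0; add g_4 = -\tfrac{7}{2}y^{2} - \tfrac{5}{8}y + \tfrac{33}{8} to the basis.

The other S-polynomials (S(f_1,f_2), S(f_1,f_3), S(f_1,g_4), S(f_2,g_4), S(f_3,g_4)) all reduce to 0 modulo the current basis, so we have a Gröbner basis.
Inter-reduce: drop elements whose leading term is divisible by another's, tail-reduce, and make monic.
Reduced Gröbner basis: {x + \tfrac{7}{2}y - \tfrac{9}{2}, y^{2} + \tfrac{5}{28}y - \tfrac{33}{28}, z}.

Buchberger on the second generating set:
h_1 = 4xy + 21x - 66yz + 53y + 28z - 78, LT = xy.
h_2 = -4xy - 3x - 24yz + 10y + 4z - 3, LT = xy.
h_3 = -32xy - 34x - 142yz + 45y + 32z + 21, LT = xy.

S(h_1,h_2): lcm = xy. S = \tfrac{9}{2}x - \tfrac{45}{2}yz + \tfrac{63}{4}y + 8z - \tfrac{81}{4}.
  reduce S modulo (h_1, h_2, h_3):
  remainder \tfrac{9}{2}x - \tfrac{45}{2}yz + \tfrac{63}{4}y + 8z - \tfrac{81}{4} ≠ 0; add k_4 = \tfrac{9}{2}x - \tfrac{45}{2}yz + \tfrac{63}{4}y + 8z - \tfrac{81}{4} to the basis.

S(h_1,h_3): lcm = xy. S = \tfrac{67}{16}x - \tfrac{335}{16}yz + \tfrac{469}{32}y + 8z - \tfrac{603}{32}.
  reduce S modulo (h_1, h_2, h_3, k_4):
  remainder \tfrac{5}{9}z ≠ 0; add k_5 = \tfrac{5}{9}z to the basis.

S(h_1,k_4): lcm = xy. S = \tfrac{21}{4}x + 5y^{2}z - \tfrac{7}{2}y^{2} - \tfrac{329}{18}yz + \tfrac{71}{4}y + 7z - \tfrac{39}{2}.
  reduce S modulo (h_1, h_2, h_3, k_4, k_5):
  remainder -\tfrac{7}{2}y^{2} - \tfrac{5}{8}y + \tfrac{33}{8} ≠ 0; add k_6 = -\tfrac{7}{2}y^{2} - \tfrac{5}{8}y + \tfrac{33}{8} to the basis.

The other S-polynomials (S(h_2,h_3), S(h_2,k_4), S(h_3,k_4), S(h_1,k_5), S(h_2,k_5), S(h_3,k_5), S(k_4,k_5), S(h_1,k_6), S(h_2,k_6), S(h_3,k_6), S(k_4,k_6), S(k_5,k_6)) all reduce to 0 modulo the current basis, so we have a Gröbner basis.
Inter-reduce: drop elements whose leading term is divisible by another's, tail-reduce, and make monic.
Reduced Gröbner basis: {x + \tfrac{7}{2}y - \tfrac{9}{2}, y^{2} + \tfrac{5}{28}y - \tfrac{33}{28}, z}.

These coincide, so the ideals are equal.
The choice of monomial ordering does not affect the verdict — as long as both bases are computed under the same ordering, their equality decides ideal equality.

Yes, the ideals are equal.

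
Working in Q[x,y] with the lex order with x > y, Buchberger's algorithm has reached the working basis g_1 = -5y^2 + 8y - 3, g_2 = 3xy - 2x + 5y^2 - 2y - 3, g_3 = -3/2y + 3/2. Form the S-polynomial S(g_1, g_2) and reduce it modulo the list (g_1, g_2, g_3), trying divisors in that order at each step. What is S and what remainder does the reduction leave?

lcm(LM(g_1), LM(g_2)) = xy^2.
S = (lcm/LT(g_1))·g_1 − (lcm/LT(g_2))·g_2 = -14/15xy + 3/5x - 5/3y^3 + 2/3y^2 + y.
Reduce S modulo (g_1, g_2, g_3) in that order:
  leading term xy: subtract (-14/45)·g_2 from -14/15xy + 3/5x - 5/3y^3 + 2/3y^2 + y → -1/45x - 5/3y^3 + 20/9y^2 + 17/45y - 14/15
  leading term x: no divisor's leading term divides it; move -1/45x to the remainder.
  leading term y^3: subtract (1/3y)·g_1 from -5/3y^3 + 20/9y^2 + 17/45y - 14/15 → -4/9y^2 + 62/45y - 14/15
  leading term y^2: subtract (4/45)·g_1 from -4/9y^2 + 62/45y - 14/15 → 2/3y - 2/3
  leading term y: subtract (-4/9)·g_3 from 2/3y - 2/3 → 0
The remainder -1/45x is nonzero, so it would be added as the next basis element.
An S-polynomial is built so that the two leading terms cancel; whether anything survives reduction is exactly the Gröbner-basis criterion.

S(g_1, g_2) = -14/15xy + 3/5x - 5/3y^3 + 2/3y^2 + y; remainder on division = -1/45x.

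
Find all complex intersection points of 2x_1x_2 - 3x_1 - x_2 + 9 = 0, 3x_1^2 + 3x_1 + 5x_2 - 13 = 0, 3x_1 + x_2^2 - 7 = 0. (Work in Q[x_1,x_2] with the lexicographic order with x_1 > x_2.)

{(2, -1)}

Compute a lex Gröbner basis by Buchberger's algorithm.
f_1 = 2x_1x_2 - 3x_1 - x_2 + 9, LT = x_1x_2.
f_2 = 3x_1^2 + 3x_1 + 5x_2 - 13, LT = x_1^2.
f_3 = 3x_1 + x_2^2 - 7, LT = x_1.

S(f_1,f_2): lcm = x_1^2x_2. S = -3/2x_1^2 - 3/2x_1x_2 + 9/2x_1 - 5/3x_2^2 + 13/3x_2.
  leading term x_1^2: subtract (-1/2)·f_2 from -3/2x_1^2 - 3/2x_1x_2 + 9/2x_1 - 5/3x_2^2 + 13/3x_2 → -3/2x_1x_2 + 6x_1 - 5/3x_2^2 + 41/6x_2 - 13/2
  leading term x_1x_2: subtract (-3/4)·f_1 from -3/2x_1x_2 + 6x_1 - 5/3x_2^2 + 41/6x_2 - 13/2 → 15/4x_1 - 5/3x_2^2 + 73/12x_2 + 1/4
  leading term x_1: subtract (5/4)·f_3 from 15/4x_1 - 5/3x_2^2 + 73/12x_2 + 1/4 → -35/12x_2^2 + 73/12x_2 + 9
  leading term x_2^2: no divisor's leading term divides it; move -35/12x_2^2 to the remainder.
  leading term x_2: no divisor's leading term divides it; move 73/12x_2 to the remainder.
  leading term 1: no divisor's leading term divides it; move 9 to the remainder.
  remainder -35/12x_2^2 + 73/12x_2 + 9 ≠ 0; add h_4 = -35/12x_2^2 + 73/12x_2 + 9 to the basis.

S(f_1,f_3): lcm = x_1x_2. S = -3/2x_1 - 1/3x_2^3 + 11/6x_2 + 9/2.
  leading term x_1: subtract (-1/2)·f_3 from -3/2x_1 - 1/3x_2^3 + 11/6x_2 + 9/2 → -1/3x_2^3 + 1/2x_2^2 + 11/6x_2 + 1
  leading term x_2^3: subtract (4/35x_2)·h_4 from -1/3x_2^3 + 1/2x_2^2 + 11/6x_2 + 1 → -41/210x_2^2 + 169/210x_2 + 1
  leading term x_2^2: subtract (82/1225)·h_4 from -41/210x_2^2 + 169/210x_2 + 1 → 487/1225x_2 + 487/1225
  leading term x_2: no divisor's leading term divides it; move 487/1225x_2 to the remainder.
  leading term 1: no divisor's leading term divides it; move 487/1225 to the remainder.
  remainder 487/1225x_2 + 487/1225 ≠ 0; add h_5 = 487/1225x_2 + 487/1225 to the basis.

S(f_2,f_3): lcm = x_1^2. S = -1/3x_1x_2^2 + 10/3x_1 + 5/3x_2 - 13/3.
  leading term x_1x_2^2: subtract (-1/6x_2)·f_1 from -1/3x_1x_2^2 + 10/3x_1 + 5/3x_2 - 13/3 → -1/2x_1x_2 + 10/3x_1 - 1/6x_2^2 + 19/6x_2 - 13/3
  leading term x_1x_2: subtract (-1/4)·f_1 from -1/2x_1x_2 + 10/3x_1 - 1/6x_2^2 + 19/6x_2 - 13/3 → 31/12x_1 - 1/6x_2^2 + 35/12x_2 - 25/12
  leading term x_1: subtract (31/36)·f_3 from 31/12x_1 - 1/6x_2^2 + 35/12x_2 - 25/12 → -37/36x_2^2 + 35/12x_2 + 71/18
  leading term x_2^2: subtract (37/105)·h_4 from -37/36x_2^2 + 35/12x_2 + 71/18 → 487/630x_2 + 487/630
  leading term x_2: subtract (35/18)·h_5 from 487/630x_2 + 487/630 → 0
  remainder 0.

S(f_1,h_4): lcm = x_1x_2^2. S = 41/70x_1x_2 + 108/35x_1 - 1/2x_2^2 + 9/2x_2.
  leading term x_1x_2: subtract (41/140)·f_1 from 41/70x_1x_2 + 108/35x_1 - 1/2x_2^2 + 9/2x_2 → 111/28x_1 - 1/2x_2^2 + 671/140x_2 - 369/140
  leading term x_1: subtract (37/28)·f_3 from 111/28x_1 - 1/2x_2^2 + 671/140x_2 - 369/140 → -51/28x_2^2 + 671/140x_2 + 463/70
  leading term x_2^2: subtract (153/245)·h_4 from -51/28x_2^2 + 671/140x_2 + 463/70 → 487/490x_2 + 487/490
  leading term x_2: subtract (5/2)·h_5 from 487/490x_2 + 487/490 → 0
  remainder 0.

S(f_2,h_4): leading monomials are coprime, so the S-polynomial reduces to 0 (Buchberger's first criterion).
S(f_3,h_4): leading monomials are coprime, so the S-polynomial reduces to 0 (Buchberger's first criterion).
S(f_1,h_5): lcm = x_1x_2. S = -5/2x_1 - 1/2x_2 + 9/2.
  leading term x_1: subtract (-5/6)·f_3 from -5/2x_1 - 1/2x_2 + 9/2 → 5/6x_2^2 - 1/2x_2 - 4/3
  leading term x_2^2: subtract (-2/7)·h_4 from 5/6x_2^2 - 1/2x_2 - 4/3 → 26/21x_2 + 26/21
  leading term x_2: subtract (4550/1461)·h_5 from 26/21x_2 + 26/21 → 0
  remainder 0.

S(f_2,h_5): leading monomials are coprime, so the S-polynomial reduces to 0 (Buchberger's first criterion).
S(f_3,h_5): leading monomials are coprime, so the S-polynomial reduces to 0 (Buchberger's first criterion).
S(h_4,h_5): lcm = x_2^2. S = -108/35x_2 - 108/35.
  leading term x_2: subtract (-3780/487)·h_5 from -108/35x_2 - 108/35 → 0
  remainder 0.

Every S-polynomial of the final basis reduces to 0, so we have a Gröbner basis.
Inter-reduce: drop elements whose leading term is divisible by another's, tail-reduce, and make monic.
Reduced Gröbner basis: {x_1 - 2, x_2 + 1}.

A lex Gröbner basis eliminates variables successively. Here x_2 + 1 depends only on x_2, with roots {-1}; lifting each root through the earlier basis elements recovers the full solutions.
  x_2 = -1: the earlier basis element becomes x_1 - 2 = 0, giving x_1 = 2 — point (2, -1).
Each listed point satisfies every original equation (direct substitution).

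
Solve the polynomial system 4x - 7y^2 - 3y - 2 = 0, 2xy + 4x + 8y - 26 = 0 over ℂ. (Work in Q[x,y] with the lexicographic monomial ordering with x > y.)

{(3, 1), (-5/2 + 6*sqrt(3)*I, -12/7 - 8*sqrt(3)*I/7), (-5/2 - 6*sqrt(3)*I, -12/7 + 8*sqrt(3)*I/7)}

Compute a lex Gröbner basis by Buchberger's algorithm.
f_1 = 4x - 7y^2 - 3y - 2, LT = x.
f_2 = 2xy + 4x + 8y - 26, LT = xy.

S(f_1,f_2): lcm = xy. S = -2x - 7/4y^3 - 3/4y^2 - 9/2y + 13.
  leading term x: subtract (-1/2)·f_1 from -2x - 7/4y^3 - 3/4y^2 - 9/2y + 13 → -7/4y^3 - 17/4y^2 - 6y + 12
  leading term y^3: no divisor's leading term divides it; move -7/4y^3 to the remainder.
  leading term y^2: no divisor's leading term divides it; move -17/4y^2 to the remainder.
  leading term y: no divisor's leading term divides it; move -6y to the remainder.
  leading term 1: no divisor's leading term divides it; move 12 to the remainder.
  remainder -7/4y^3 - 17/4y^2 - 6y + 12 ≠ 0; add h_3 = -7/4y^3 - 17/4y^2 - 6y + 12 to the basis.

S(f_1,h_3): leading monomials are coprime, so the S-polynomial reduces to 0 (Buchberger's first criterion).
S(f_2,h_3): lcm = xy^3. S = -3/7xy^2 - 24/7xy + 48/7x + 4y^3 - 13y^2.
  leading term xy^2: subtract (-3/28y^2)·f_1 from -3/7xy^2 - 24/7xy + 48/7x + 4y^3 - 13y^2 → -24/7xy + 48/7x - 3/4y^4 + 103/28y^3 - 185/14y^2
  leading term xy: subtract (-6/7y)·f_1 from -24/7xy + 48/7x - 3/4y^4 + 103/28y^3 - 185/14y^2 → 48/7x - 3/4y^4 - 65/28y^3 - 221/14y^2 - 12/7y
  leading term x: subtract (12/7)·f_1 from 48/7x - 3/4y^4 - 65/28y^3 - 221/14y^2 - 12/7y → -3/4y^4 - 65/28y^3 - 53/14y^2 + 24/7y + 24/7
  leading term y^4: subtract (3/7y)·h_3 from -3/4y^4 - 65/28y^3 - 53/14y^2 + 24/7y + 24/7 → -1/2y^3 - 17/14y^2 - 12/7y + 24/7
  leading term y^3: subtract (2/7)·h_3 from -1/2y^3 - 17/14y^2 - 12/7y + 24/7 → 0
  remainder 0.

Every S-polynomial of the final basis reduces to 0, so we have a Gröbner basis.
Inter-reduce: drop elements whose leading term is divisible by another's, tail-reduce, and make monic.
Reduced Gröbner basis: {x - 7/4y^2 - 3/4y - 1/2, y^3 + 17/7y^2 + 24/7y - 48/7}.

A lex Gröbner basis eliminates variables successively. Here y^3 + 17/7y^2 + 24/7y - 48/7 depends only on y, with roots {1, -12/7 - 8*sqrt(3)*I/7, -12/7 + 8*sqrt(3)*I/7}; lifting each root through the earlier basis elements recovers the full solutions.
  y = 1: the earlier basis element becomes x - 3 = 0, giving x = 3 — point (3, 1).
  y = -12/7 - 8*sqrt(3)*I/7: the earlier basis element becomes x + 5/2 - 6*sqrt(3)*I = 0, giving x = -5/2 + 6*sqrt(3)*I — point (-5/2 + 6*sqrt(3)*I, -12/7 - 8*sqrt(3)*I/7).
  y = -12/7 + 8*sqrt(3)*I/7: the earlier basis element becomes x + 5/2 + 6*sqrt(3)*I = 0, giving x = -5/2 - 6*sqrt(3)*I — point (-5/2 - 6*sqrt(3)*I, -12/7 + 8*sqrt(3)*I/7).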